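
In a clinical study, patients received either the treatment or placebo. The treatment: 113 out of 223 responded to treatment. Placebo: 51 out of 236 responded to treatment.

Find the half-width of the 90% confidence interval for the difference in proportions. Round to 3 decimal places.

p̂₁ = 113/223 = 0.5067 and p̂₂ = 51/236 = 0.2161.
SE₁ = √(p̂₁(1−p̂₁)/n₁) = √(0.5067·0.4933/223) = 0.03348; SE₂ = √(0.2161·0.7839/236) = 0.02679.
Independent samples: SE of the difference = √(SE₁² + SE₂²) = √(0.0011209104 + 0.0007177041) = 0.04288.
z* for 90% confidence is 1.645, so the margin of error is 1.645 × 0.04288 = 0.07054.

0.071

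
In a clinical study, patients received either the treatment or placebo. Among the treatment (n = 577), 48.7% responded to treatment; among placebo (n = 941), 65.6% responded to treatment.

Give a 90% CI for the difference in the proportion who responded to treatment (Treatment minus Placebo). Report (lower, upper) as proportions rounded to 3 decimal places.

(-0.212, -0.126)

SE₁ = √(p̂₁(1−p̂₁)/n₁) = √(0.4870·0.5130/577) = 0.02081; SE₂ = √(0.6560·0.3440/941) = 0.01549.
Independent samples: SE of the difference = √(SE₁² + SE₂²) = √(0.0004330561 + 0.0002399401) = 0.02594.
z* for 90% confidence is 1.645, so the margin of error is 1.645 × 0.02594 = 0.04267.
Point estimate p̂₁ − p̂₂ = 0.4870 − 0.6560 = -0.1690.
-0.1690 ± 0.04267 → (-0.212, -0.126).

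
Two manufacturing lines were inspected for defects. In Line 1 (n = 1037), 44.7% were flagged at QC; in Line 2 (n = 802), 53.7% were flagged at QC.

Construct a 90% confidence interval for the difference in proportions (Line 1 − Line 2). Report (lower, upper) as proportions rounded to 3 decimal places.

Each SE is √(p̂(1−p̂)/n): √(0.4470·0.5530/1037) = 0.01544 and √(0.5370·0.4630/802) = 0.01761.
SE(p̂₁ − p̂₂) = √(SE₁² + SE₂²) = √(0.0002383936 + 0.0003101121) = 0.02342, since the two samples are independent.
At 90% confidence z* = 1.645; margin = 1.645 × 0.02342 = 0.03853.
The difference is 0.4470 − 0.5370 = -0.0900, so the interval is -0.0900 ± 0.03853 = (-0.129, -0.051).

(-0.129, -0.051)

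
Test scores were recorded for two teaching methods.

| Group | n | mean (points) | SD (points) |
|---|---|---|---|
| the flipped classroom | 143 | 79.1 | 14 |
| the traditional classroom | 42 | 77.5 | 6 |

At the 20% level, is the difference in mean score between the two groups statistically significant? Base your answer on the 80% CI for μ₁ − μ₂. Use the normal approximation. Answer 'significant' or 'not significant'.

Standard errors of each mean: 14/√143 = 1.1707 and 6/√42 = 0.9258.
SE(x̄₁ − x̄₂) = √(1.1707² + 0.9258²) = 1.4925 for independent samples with unequal variances.
With z* = 1.282, the margin is 1.282 × 1.4925 = 1.9134.
x̄₁ − x̄₂ = 79.1 − 77.5 = 1.6000; the interval is 1.6000 ± 1.9134 = (-0.3134, 3.5134).
The interval (-0.3134, 3.5134) contains 0, so the difference is not significant.

not significant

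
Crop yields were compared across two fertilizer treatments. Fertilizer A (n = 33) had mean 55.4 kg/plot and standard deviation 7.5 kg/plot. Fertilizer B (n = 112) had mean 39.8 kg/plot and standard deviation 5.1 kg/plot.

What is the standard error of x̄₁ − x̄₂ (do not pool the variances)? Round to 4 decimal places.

1.3917

Standard errors of each mean: 7.5/√33 = 1.3056 and 5.1/√112 = 0.4819.
SE(x̄₁ − x̄₂) = √(1.3056² + 0.4819²) = 1.3917 for independent samples with unequal variances.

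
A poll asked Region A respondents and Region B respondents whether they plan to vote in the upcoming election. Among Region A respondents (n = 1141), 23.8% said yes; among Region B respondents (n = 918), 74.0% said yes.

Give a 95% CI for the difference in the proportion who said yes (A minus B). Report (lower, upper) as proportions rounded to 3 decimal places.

(-0.540, -0.464)

Each SE is √(p̂(1−p̂)/n): √(0.2380·0.7620/1141) = 0.01261 and √(0.7400·0.2600/918) = 0.01448.
SE(p̂₁ − p̂₂) = √(SE₁² + SE₂²) = √(0.0001590121 + 0.0002096704) = 0.01920, since the two samples are independent.
At 95% confidence z* = 1.960; margin = 1.960 × 0.01920 = 0.03763.
The difference is 0.2380 − 0.7400 = -0.5020, so the interval is -0.5020 ± 0.03763 = (-0.540, -0.464).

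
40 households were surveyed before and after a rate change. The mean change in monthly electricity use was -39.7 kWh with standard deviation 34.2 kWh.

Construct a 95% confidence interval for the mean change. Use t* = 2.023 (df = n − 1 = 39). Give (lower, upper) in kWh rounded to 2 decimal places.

Paired design: SE = s_d/√n = 34.2/√40 = 5.4075.
t* = 2.023; margin of error = 2.023 × 5.4075 = 10.9394.
-39.7 ± 10.9394 → (-50.64, -28.76).

(-50.64, -28.76)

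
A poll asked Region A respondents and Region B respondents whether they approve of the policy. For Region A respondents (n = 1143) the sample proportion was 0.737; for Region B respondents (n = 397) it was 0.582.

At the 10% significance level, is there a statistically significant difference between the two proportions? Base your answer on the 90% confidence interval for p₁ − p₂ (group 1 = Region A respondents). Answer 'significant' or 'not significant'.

significant

The two standard errors are √(0.7370×0.2630/1143) = 0.01302 and √(0.5820×0.4180/397) = 0.02475.
Because the samples are independent, SE_diff = √(0.01302² + 0.02475²) = 0.02797.
Using z* = 1.645 for 90%, ME = 1.645 × 0.02797 = 0.04601.
p̂₁ − p̂₂ = 0.1550; interval 0.1550 ± 0.04601 gives (0.10899, 0.20101).
The interval (0.10899, 0.20101) does not contain 0, so the difference is significant.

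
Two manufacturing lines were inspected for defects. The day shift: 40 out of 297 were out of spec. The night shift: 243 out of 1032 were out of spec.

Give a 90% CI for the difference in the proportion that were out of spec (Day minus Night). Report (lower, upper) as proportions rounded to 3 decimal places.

(-0.140, -0.062)

Sample proportions: 40/297 = 0.1347, 243/1032 = 0.2355.
Each SE is √(p̂(1−p̂)/n): √(0.1347·0.8653/297) = 0.01981 and √(0.2355·0.7645/1032) = 0.01321.
SE(p̂₁ − p̂₂) = √(SE₁² + SE₂²) = √(0.0003924361 + 0.0001745041) = 0.02381, since the two samples are independent.
At 90% confidence z* = 1.645; margin = 1.645 × 0.02381 = 0.03917.
The difference is 0.1347 − 0.2355 = -0.1008, so the interval is -0.1008 ± 0.03917 = (-0.140, -0.062).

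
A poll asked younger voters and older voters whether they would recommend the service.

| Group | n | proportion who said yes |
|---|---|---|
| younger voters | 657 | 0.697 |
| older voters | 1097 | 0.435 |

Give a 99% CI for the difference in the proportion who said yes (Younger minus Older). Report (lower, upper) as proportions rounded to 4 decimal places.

(0.2018, 0.3222)

Each SE is √(p̂(1−p̂)/n): √(0.6970·0.3030/657) = 0.01793 and √(0.4350·0.5650/1097) = 0.01497.
SE(p̂₁ − p̂₂) = √(SE₁² + SE₂²) = √(0.0003214849 + 0.0002241009) = 0.02336, since the two samples are independent.
At 99% confidence z* = 2.576; margin = 2.576 × 0.02336 = 0.06018.
The difference is 0.6970 − 0.4350 = 0.2620, so the interval is 0.2620 ± 0.06018 = (0.2018, 0.3222).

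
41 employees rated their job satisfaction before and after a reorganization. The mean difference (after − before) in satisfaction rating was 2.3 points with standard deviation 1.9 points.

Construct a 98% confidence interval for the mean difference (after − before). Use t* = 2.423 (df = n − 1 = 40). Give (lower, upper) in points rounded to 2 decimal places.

(1.58, 3.02)

This is a matched-pairs design, so SE = s_d/√n = 1.9/√41 = 0.2967.
Margin = 2.423 × 0.2967 = 0.7189; the interval is 2.3 ± 0.7189 = (1.58, 3.02).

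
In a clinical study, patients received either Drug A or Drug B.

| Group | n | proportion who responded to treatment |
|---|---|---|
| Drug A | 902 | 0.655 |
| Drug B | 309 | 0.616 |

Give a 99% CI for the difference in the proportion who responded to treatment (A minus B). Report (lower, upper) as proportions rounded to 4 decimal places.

(-0.0431, 0.1211)

SE₁ = √(p̂₁(1−p̂₁)/n₁) = √(0.6550·0.3450/902) = 0.01583; SE₂ = √(0.6160·0.3840/309) = 0.02767.
Independent samples: SE of the difference = √(SE₁² + SE₂²) = √(0.0002505889 + 0.0007656289) = 0.03188.
z* for 99% confidence is 2.576, so the margin of error is 2.576 × 0.03188 = 0.08212.
Point estimate p̂₁ − p̂₂ = 0.6550 − 0.6160 = 0.0390.
0.0390 ± 0.08212 → (-0.0431, 0.1211).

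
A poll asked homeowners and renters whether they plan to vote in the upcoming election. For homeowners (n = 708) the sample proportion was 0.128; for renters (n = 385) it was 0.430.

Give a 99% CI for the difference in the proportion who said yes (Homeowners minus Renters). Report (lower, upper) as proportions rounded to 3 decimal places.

(-0.375, -0.229)

The two standard errors are √(0.1280×0.8720/708) = 0.01256 and √(0.4300×0.5700/385) = 0.02523.
Because the samples are independent, SE_diff = √(0.01256² + 0.02523²) = 0.02818.
Using z* = 2.576 for 99%, ME = 2.576 × 0.02818 = 0.07259.
p̂₁ − p̂₂ = -0.3020; interval -0.3020 ± 0.07259 gives (-0.375, -0.229).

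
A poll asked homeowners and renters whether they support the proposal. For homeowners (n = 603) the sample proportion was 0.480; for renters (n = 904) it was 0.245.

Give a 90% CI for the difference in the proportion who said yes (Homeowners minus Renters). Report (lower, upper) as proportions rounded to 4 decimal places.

Each SE is √(p̂(1−p̂)/n): √(0.4800·0.5200/603) = 0.02035 and √(0.2450·0.7550/904) = 0.01430.
SE(p̂₁ − p̂₂) = √(SE₁² + SE₂²) = √(0.0004141225 + 0.00020449) = 0.02487, since the two samples are independent.
At 90% confidence z* = 1.645; margin = 1.645 × 0.02487 = 0.04091.
The difference is 0.4800 − 0.2450 = 0.2350, so the interval is 0.2350 ± 0.04091 = (0.1941, 0.2759).

(0.1941, 0.2759)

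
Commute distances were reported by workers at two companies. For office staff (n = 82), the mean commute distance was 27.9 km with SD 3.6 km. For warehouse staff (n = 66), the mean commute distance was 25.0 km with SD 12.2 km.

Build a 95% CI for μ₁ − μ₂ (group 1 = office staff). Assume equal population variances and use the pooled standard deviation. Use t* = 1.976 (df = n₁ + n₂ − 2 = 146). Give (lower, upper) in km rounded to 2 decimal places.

(0.10, 5.70)

s_p = √[((n₁−1)s₁² + (n₂−1)s₂²)/(n₁+n₂−2)] = √[(81·3.6² + 65·12.2²)/146] = 8.5706.
SE = 8.5706·√(1/82 + 1/66) = 1.4173.
With t* = 1.976, margin = 1.976 × 1.4173 = 2.8006.
x̄₁ − x̄₂ = 27.9 − 25.0 = 2.9000; interval 2.9000 ± 2.8006 = (0.10, 5.70).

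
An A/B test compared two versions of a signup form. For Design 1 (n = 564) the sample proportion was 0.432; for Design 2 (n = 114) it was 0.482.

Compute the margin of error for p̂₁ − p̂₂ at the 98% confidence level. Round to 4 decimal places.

0.1192

The two standard errors are √(0.4320×0.5680/564) = 0.02086 and √(0.4820×0.5180/114) = 0.04680.
Because the samples are independent, SE_diff = √(0.02086² + 0.04680²) = 0.05124.
Using z* = 2.326 for 98%, ME = 2.326 × 0.05124 = 0.11918.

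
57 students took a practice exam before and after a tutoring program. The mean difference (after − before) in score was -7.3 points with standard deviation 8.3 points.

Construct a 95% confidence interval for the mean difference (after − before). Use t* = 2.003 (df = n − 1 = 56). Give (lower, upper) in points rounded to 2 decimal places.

This is a matched-pairs design, so SE = s_d/√n = 8.3/√57 = 1.0994.
Margin = 2.003 × 1.0994 = 2.2021; the interval is -7.3 ± 2.2021 = (-9.50, -5.10).

(-9.50, -5.10)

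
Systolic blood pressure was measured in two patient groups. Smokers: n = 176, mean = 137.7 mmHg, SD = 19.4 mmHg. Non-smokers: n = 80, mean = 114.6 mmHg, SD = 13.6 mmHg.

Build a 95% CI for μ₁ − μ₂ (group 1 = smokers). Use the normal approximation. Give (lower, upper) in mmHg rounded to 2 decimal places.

(18.97, 27.23)

Standard errors of each mean: 19.4/√176 = 1.4623 and 13.6/√80 = 1.5205.
SE(x̄₁ − x̄₂) = √(1.4623² + 1.5205²) = 2.1096 for independent samples with unequal variances.
With z* = 1.960, the margin is 1.960 × 2.1096 = 4.1348.
x̄₁ − x̄₂ = 137.7 − 114.6 = 23.1000; the interval is 23.1000 ± 4.1348 = (18.97, 27.23).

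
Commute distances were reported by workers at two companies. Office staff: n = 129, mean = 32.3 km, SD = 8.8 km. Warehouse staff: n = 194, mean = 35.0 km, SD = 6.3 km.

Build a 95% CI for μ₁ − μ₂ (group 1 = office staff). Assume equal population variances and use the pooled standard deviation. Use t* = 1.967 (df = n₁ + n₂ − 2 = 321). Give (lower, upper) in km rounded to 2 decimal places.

s_p = √[((n₁−1)s₁² + (n₂−1)s₂²)/(n₁+n₂−2)] = √[(128·8.8² + 193·6.3²)/321] = 7.3988.
SE = 7.3988·√(1/129 + 1/194) = 0.8406.
With t* = 1.967, margin = 1.967 × 0.8406 = 1.6535.
x̄₁ − x̄₂ = 32.3 − 35.0 = -2.7000; interval -2.7000 ± 1.6535 = (-4.35, -1.05).

(-4.35, -1.05)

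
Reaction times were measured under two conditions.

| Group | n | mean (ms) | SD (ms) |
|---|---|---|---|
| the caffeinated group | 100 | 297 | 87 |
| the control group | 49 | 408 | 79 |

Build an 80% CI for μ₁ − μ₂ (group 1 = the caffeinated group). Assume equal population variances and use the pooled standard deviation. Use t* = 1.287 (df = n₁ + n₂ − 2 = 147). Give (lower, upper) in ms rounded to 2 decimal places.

(-129.96, -92.04)

Pooled variance s_p² = [99·87² + 48·79²] / (100+49−2) = 7135.3673, so s_p = 84.4711.
SE_diff = s_p·√(1/n₁ + 1/n₂) = 84.4711·√(1/100 + 1/49) = 14.7300.
t* = 1.287; margin = 1.287 × 14.7300 = 18.9575.
Difference = 297 − 408 = -111.0000.
-111.0000 ± 18.9575 → (-129.96, -92.04).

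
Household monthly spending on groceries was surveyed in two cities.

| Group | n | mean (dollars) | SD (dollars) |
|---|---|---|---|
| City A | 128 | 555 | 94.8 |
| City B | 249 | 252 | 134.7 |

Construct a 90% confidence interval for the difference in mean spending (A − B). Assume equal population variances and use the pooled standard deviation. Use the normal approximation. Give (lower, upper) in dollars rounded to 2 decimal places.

(281.06, 324.94)

Pooled variance s_p² = [127·94.8² + 248·134.7²] / (128+249−2) = 15042.9024, so s_p = 122.6495.
SE_diff = s_p·√(1/n₁ + 1/n₂) = 122.6495·√(1/128 + 1/249) = 13.3393.
z* = 1.645; margin = 1.645 × 13.3393 = 21.9431.
Difference = 555 − 252 = 303.0000.
303.0000 ± 21.9431 → (281.06, 324.94).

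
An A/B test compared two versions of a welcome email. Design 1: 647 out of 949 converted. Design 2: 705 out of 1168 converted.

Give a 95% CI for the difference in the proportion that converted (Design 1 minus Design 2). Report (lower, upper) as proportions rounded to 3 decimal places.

(0.037, 0.119)

Sample proportions: 647/949 = 0.6818, 705/1168 = 0.6036.
Each SE is √(p̂(1−p̂)/n): √(0.6818·0.3182/949) = 0.01512 and √(0.6036·0.3964/1168) = 0.01431.
SE(p̂₁ − p̂₂) = √(SE₁² + SE₂²) = √(0.0002286144 + 0.0002047761) = 0.02082, since the two samples are independent.
At 95% confidence z* = 1.960; margin = 1.960 × 0.02082 = 0.04081.
The difference is 0.6818 − 0.6036 = 0.0782, so the interval is 0.0782 ± 0.04081 = (0.037, 0.119).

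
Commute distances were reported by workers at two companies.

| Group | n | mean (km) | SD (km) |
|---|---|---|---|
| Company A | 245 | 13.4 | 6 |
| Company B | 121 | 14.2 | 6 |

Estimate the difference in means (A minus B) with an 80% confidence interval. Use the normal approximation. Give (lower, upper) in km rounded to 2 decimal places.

SE₁ = s₁/√n₁ = 6/√245 = 0.3833; SE₂ = 6/√121 = 0.5455.
Independent samples, unequal variances: SE_diff = √(SE₁² + SE₂²) = √(0.14691889 + 0.29757025) = 0.6667.
z* = 1.282, so margin of error = 1.282 × 0.6667 = 0.8547.
Difference in means = 13.4 − 14.2 = -0.8000.
-0.8000 ± 0.8547 → (-1.65, 0.05).

(-1.65, 0.05)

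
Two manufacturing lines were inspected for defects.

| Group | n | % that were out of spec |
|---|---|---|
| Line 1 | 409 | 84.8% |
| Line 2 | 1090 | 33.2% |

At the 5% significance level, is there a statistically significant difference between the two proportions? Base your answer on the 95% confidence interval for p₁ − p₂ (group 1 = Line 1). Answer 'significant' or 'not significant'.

SE₁ = √(p̂₁(1−p̂₁)/n₁) = √(0.8480·0.1520/409) = 0.01775; SE₂ = √(0.3320·0.6680/1090) = 0.01426.
Independent samples: SE of the difference = √(SE₁² + SE₂²) = √(0.0003150625 + 0.0002033476) = 0.02277.
z* for 95% confidence is 1.960, so the margin of error is 1.960 × 0.02277 = 0.04463.
Point estimate p̂₁ − p̂₂ = 0.8480 − 0.3320 = 0.5160.
0.5160 ± 0.04463 → (0.47137, 0.56063).
The interval (0.47137, 0.56063) does not contain 0, so the difference is significant.

significant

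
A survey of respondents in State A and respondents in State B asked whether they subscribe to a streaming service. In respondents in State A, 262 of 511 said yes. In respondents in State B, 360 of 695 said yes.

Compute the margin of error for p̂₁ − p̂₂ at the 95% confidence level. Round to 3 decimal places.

0.057

p̂₁ = 262/511 = 0.5127 and p̂₂ = 360/695 = 0.5180.
SE₁ = √(p̂₁(1−p̂₁)/n₁) = √(0.5127·0.4873/511) = 0.02211; SE₂ = √(0.5180·0.4820/695) = 0.01895.
Independent samples: SE of the difference = √(SE₁² + SE₂²) = √(0.0004888521 + 0.0003591025) = 0.02912.
z* for 95% confidence is 1.960, so the margin of error is 1.960 × 0.02912 = 0.05708.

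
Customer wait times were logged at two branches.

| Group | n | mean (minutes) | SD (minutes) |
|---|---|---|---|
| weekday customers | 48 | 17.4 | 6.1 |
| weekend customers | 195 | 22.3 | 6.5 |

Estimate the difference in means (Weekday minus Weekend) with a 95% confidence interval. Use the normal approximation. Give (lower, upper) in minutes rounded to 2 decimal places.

Per-group SEs: s₁/√n₁ = 6.1/√48 = 0.8805, s₂/√n₂ = 6.5/√195 = 0.4655.
Unpooled SE of the difference: √(0.77528025 + 0.21669025) = 0.9960.
Margin of error = z* · SE = 1.960 × 0.9960 = 1.9522.
x̄₁ − x̄₂ = 17.4 − 22.3 = -4.9000.
CI: -4.9000 ± 1.9522 = (-6.85, -2.95).

(-6.85, -2.95)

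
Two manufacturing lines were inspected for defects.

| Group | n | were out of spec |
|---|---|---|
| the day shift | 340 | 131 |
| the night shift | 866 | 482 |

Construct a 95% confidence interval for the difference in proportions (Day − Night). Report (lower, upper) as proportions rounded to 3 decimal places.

p̂₁ = 131/340 = 0.3853 and p̂₂ = 482/866 = 0.5566.
SE₁ = √(p̂₁(1−p̂₁)/n₁) = √(0.3853·0.6147/340) = 0.02639; SE₂ = √(0.5566·0.4434/866) = 0.01688.
Independent samples: SE of the difference = √(SE₁² + SE₂²) = √(0.0006964321 + 0.0002849344) = 0.03133.
z* for 95% confidence is 1.960, so the margin of error is 1.960 × 0.03133 = 0.06141.
Point estimate p̂₁ − p̂₂ = 0.3853 − 0.5566 = -0.1713.
-0.1713 ± 0.06141 → (-0.233, -0.110).

(-0.233, -0.110)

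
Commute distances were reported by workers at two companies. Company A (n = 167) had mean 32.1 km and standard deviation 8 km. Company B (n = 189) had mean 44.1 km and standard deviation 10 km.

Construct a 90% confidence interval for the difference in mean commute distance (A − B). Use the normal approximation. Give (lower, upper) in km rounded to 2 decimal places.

(-13.57, -10.43)

Per-group SEs: s₁/√n₁ = 8/√167 = 0.6191, s₂/√n₂ = 10/√189 = 0.7274.
Unpooled SE of the difference: √(0.38328481 + 0.52911076) = 0.9552.
Margin of error = z* · SE = 1.645 × 0.9552 = 1.5713.
x̄₁ − x̄₂ = 32.1 − 44.1 = -12.0000.
CI: -12.0000 ± 1.5713 = (-13.57, -10.43).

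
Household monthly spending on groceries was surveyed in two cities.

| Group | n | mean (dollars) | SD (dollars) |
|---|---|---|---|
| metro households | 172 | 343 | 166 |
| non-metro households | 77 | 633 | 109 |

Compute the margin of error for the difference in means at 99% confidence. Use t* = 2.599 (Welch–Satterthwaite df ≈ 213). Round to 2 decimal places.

46.09

Per-group SEs: s₁/√n₁ = 166/√172 = 12.6574, s₂/√n₂ = 109/√77 = 12.4217.
Unpooled SE of the difference: √(160.20977476 + 154.29863089) = 17.7344.
Margin of error = t* · SE = 2.599 × 17.7344 = 46.0917.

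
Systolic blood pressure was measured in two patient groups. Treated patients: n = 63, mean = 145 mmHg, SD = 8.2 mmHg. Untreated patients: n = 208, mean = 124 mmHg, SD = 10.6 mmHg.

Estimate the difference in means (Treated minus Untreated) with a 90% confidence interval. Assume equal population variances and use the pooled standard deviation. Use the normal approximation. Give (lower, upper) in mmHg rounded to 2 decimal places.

s_p = √[((n₁−1)s₁² + (n₂−1)s₂²)/(n₁+n₂−2)] = √[(62·8.2² + 207·10.6²)/269] = 10.0976.
SE = 10.0976·√(1/63 + 1/208) = 1.4521.
With z* = 1.645, margin = 1.645 × 1.4521 = 2.3887.
x̄₁ − x̄₂ = 145 − 124 = 21.0000; interval 21.0000 ± 2.3887 = (18.61, 23.39).

(18.61, 23.39)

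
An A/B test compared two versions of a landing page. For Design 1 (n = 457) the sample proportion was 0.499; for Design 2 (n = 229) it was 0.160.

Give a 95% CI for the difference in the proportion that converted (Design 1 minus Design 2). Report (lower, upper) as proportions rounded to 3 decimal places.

Each SE is √(p̂(1−p̂)/n): √(0.4990·0.5010/457) = 0.02339 and √(0.1600·0.8400/229) = 0.02423.
SE(p̂₁ − p̂₂) = √(SE₁² + SE₂²) = √(0.0005470921 + 0.0005870929) = 0.03368, since the two samples are independent.
At 95% confidence z* = 1.960; margin = 1.960 × 0.03368 = 0.06601.
The difference is 0.4990 − 0.1600 = 0.3390, so the interval is 0.3390 ± 0.06601 = (0.273, 0.405).

(0.273, 0.405)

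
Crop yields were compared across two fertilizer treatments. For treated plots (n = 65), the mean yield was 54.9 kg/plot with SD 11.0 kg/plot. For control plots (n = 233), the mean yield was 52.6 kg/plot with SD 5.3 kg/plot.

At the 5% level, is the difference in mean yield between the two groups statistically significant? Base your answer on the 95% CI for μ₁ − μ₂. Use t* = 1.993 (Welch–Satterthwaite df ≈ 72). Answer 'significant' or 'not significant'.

SE₁ = s₁/√n₁ = 11.0/√65 = 1.3644; SE₂ = 5.3/√233 = 0.3472.
Independent samples, unequal variances: SE_diff = √(SE₁² + SE₂²) = √(1.86158736 + 0.12054784) = 1.4079.
t* = 1.993, so margin of error = 1.993 × 1.4079 = 2.8059.
Difference in means = 54.9 − 52.6 = 2.3000.
2.3000 ± 2.8059 → (-0.5059, 5.1059).
The interval (-0.5059, 5.1059) contains 0, so the difference is not significant.

not significant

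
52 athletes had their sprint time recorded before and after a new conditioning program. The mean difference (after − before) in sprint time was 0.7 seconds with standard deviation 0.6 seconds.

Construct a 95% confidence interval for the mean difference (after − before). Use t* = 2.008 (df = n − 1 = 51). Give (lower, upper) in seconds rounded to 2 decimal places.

This is a matched-pairs design, so SE = s_d/√n = 0.6/√52 = 0.0832.
Margin = 2.008 × 0.0832 = 0.1671; the interval is 0.7 ± 0.1671 = (0.53, 0.87).

(0.53, 0.87)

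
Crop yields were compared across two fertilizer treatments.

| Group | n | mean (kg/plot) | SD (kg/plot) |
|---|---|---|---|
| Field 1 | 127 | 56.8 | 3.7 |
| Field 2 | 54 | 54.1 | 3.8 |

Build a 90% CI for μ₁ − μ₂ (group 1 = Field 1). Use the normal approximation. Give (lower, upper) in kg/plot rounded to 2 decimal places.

Per-group SEs: s₁/√n₁ = 3.7/√127 = 0.3283, s₂/√n₂ = 3.8/√54 = 0.5171.
Unpooled SE of the difference: √(0.10778089 + 0.26739241) = 0.6125.
Margin of error = z* · SE = 1.645 × 0.6125 = 1.0076.
x̄₁ − x̄₂ = 56.8 − 54.1 = 2.7000.
CI: 2.7000 ± 1.0076 = (1.69, 3.71).

(1.69, 3.71)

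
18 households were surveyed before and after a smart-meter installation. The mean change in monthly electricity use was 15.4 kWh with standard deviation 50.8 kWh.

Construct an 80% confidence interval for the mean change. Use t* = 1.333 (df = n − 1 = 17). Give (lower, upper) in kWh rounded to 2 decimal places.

This is a matched-pairs design, so SE = s_d/√n = 50.8/√18 = 11.9737.
Margin = 1.333 × 11.9737 = 15.9609; the interval is 15.4 ± 15.9609 = (-0.56, 31.36).

(-0.56, 31.36)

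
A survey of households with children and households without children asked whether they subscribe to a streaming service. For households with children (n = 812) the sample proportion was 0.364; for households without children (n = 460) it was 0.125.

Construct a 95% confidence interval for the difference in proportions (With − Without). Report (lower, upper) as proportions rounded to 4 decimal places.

(0.1942, 0.2838)

SE₁ = √(p̂₁(1−p̂₁)/n₁) = √(0.3640·0.6360/812) = 0.01689; SE₂ = √(0.1250·0.8750/460) = 0.01542.
Independent samples: SE of the difference = √(SE₁² + SE₂²) = √(0.0002852721 + 0.0002377764) = 0.02287.
z* for 95% confidence is 1.960, so the margin of error is 1.960 × 0.02287 = 0.04483.
Point estimate p̂₁ − p̂₂ = 0.3640 − 0.1250 = 0.2390.
0.2390 ± 0.04483 → (0.1942, 0.2838).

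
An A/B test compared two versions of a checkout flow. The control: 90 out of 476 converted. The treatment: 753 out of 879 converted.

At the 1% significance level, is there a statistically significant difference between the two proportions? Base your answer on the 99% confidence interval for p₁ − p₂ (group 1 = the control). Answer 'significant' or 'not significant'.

significant

p̂₁ = 90/476 = 0.1891 and p̂₂ = 753/879 = 0.8567.
SE₁ = √(p̂₁(1−p̂₁)/n₁) = √(0.1891·0.8109/476) = 0.01795; SE₂ = √(0.8567·0.1433/879) = 0.01182.
Independent samples: SE of the difference = √(SE₁² + SE₂²) = √(0.0003222025 + 0.0001397124) = 0.02149.
z* for 99% confidence is 2.576, so the margin of error is 2.576 × 0.02149 = 0.05536.
Point estimate p̂₁ − p̂₂ = 0.1891 − 0.8567 = -0.6676.
-0.6676 ± 0.05536 → (-0.72296, -0.61224).
The interval (-0.72296, -0.61224) does not contain 0, so the difference is significant.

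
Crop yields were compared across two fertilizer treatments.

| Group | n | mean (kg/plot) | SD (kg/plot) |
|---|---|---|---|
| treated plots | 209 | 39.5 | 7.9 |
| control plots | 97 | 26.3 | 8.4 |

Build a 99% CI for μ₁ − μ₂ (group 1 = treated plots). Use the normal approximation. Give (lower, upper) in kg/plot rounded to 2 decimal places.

Standard errors of each mean: 7.9/√209 = 0.5465 and 8.4/√97 = 0.8529.
SE(x̄₁ − x̄₂) = √(0.5465² + 0.8529²) = 1.0130 for independent samples with unequal variances.
With z* = 2.576, the margin is 2.576 × 1.0130 = 2.6095.
x̄₁ − x̄₂ = 39.5 − 26.3 = 13.2000; the interval is 13.2000 ± 2.6095 = (10.59, 15.81).

(10.59, 15.81)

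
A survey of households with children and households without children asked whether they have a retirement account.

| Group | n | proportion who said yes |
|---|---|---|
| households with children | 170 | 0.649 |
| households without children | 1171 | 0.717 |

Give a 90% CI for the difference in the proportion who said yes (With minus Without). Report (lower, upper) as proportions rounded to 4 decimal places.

(-0.1320, -0.0040)

SE₁ = √(p̂₁(1−p̂₁)/n₁) = √(0.6490·0.3510/170) = 0.03661; SE₂ = √(0.7170·0.2830/1171) = 0.01316.
Independent samples: SE of the difference = √(SE₁² + SE₂²) = √(0.0013402921 + 0.0001731856) = 0.03890.
z* for 90% confidence is 1.645, so the margin of error is 1.645 × 0.03890 = 0.06399.
Point estimate p̂₁ − p̂₂ = 0.6490 − 0.7170 = -0.0680.
-0.0680 ± 0.06399 → (-0.1320, -0.0040).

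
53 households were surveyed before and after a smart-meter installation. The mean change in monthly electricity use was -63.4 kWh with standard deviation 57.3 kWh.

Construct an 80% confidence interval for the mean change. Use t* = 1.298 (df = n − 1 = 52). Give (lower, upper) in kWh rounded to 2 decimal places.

This is a matched-pairs design, so SE = s_d/√n = 57.3/√53 = 7.8708.
Margin = 1.298 × 7.8708 = 10.2163; the interval is -63.4 ± 10.2163 = (-73.62, -53.18).

(-73.62, -53.18)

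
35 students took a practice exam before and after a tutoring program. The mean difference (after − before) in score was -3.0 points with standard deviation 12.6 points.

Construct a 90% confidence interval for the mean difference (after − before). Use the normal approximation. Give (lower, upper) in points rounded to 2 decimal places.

(-6.50, 0.50)

Paired design: SE = s_d/√n = 12.6/√35 = 2.1298.
z* = 1.645; margin of error = 1.645 × 2.1298 = 3.5035.
-3.0 ± 3.5035 → (-6.50, 0.50).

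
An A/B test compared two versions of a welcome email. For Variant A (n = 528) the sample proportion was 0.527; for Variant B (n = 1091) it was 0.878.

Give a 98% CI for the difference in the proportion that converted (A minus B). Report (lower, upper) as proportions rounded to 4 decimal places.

SE₁ = √(p̂₁(1−p̂₁)/n₁) = √(0.5270·0.4730/528) = 0.02173; SE₂ = √(0.8780·0.1220/1091) = 0.00991.
Independent samples: SE of the difference = √(SE₁² + SE₂²) = √(0.0004721929 + 0.0000982081) = 0.02388.
z* for 98% confidence is 2.326, so the margin of error is 2.326 × 0.02388 = 0.05554.
Point estimate p̂₁ − p̂₂ = 0.5270 − 0.8780 = -0.3510.
-0.3510 ± 0.05554 → (-0.4065, -0.2955).

(-0.4065, -0.2955)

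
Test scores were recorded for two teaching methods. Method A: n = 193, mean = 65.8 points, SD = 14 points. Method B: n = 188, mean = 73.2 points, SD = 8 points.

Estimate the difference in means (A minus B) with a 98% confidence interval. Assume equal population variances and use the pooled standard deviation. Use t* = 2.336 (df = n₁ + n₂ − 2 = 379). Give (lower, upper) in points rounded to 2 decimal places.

(-10.14, -4.66)

Pooled variance s_p² = [192·14² + 187·8²] / (193+188−2) = 130.8707, so s_p = 11.4399.
SE_diff = s_p·√(1/n₁ + 1/n₂) = 11.4399·√(1/193 + 1/188) = 1.1723.
t* = 2.336; margin = 2.336 × 1.1723 = 2.7385.
Difference = 65.8 − 73.2 = -7.4000.
-7.4000 ± 2.7385 → (-10.14, -4.66).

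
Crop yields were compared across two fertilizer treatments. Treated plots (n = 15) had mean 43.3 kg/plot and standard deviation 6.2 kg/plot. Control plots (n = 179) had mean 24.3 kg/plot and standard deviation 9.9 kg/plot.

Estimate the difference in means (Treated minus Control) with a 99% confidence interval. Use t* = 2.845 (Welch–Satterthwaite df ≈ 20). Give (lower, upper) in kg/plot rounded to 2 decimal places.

(13.98, 24.02)

SE₁ = s₁/√n₁ = 6.2/√15 = 1.6008; SE₂ = 9.9/√179 = 0.7400.
Independent samples, unequal variances: SE_diff = √(SE₁² + SE₂²) = √(2.56256064 + 0.5476) = 1.7636.
t* = 2.845, so margin of error = 2.845 × 1.7636 = 5.0174.
Difference in means = 43.3 − 24.3 = 19.0000.
19.0000 ± 5.0174 → (13.98, 24.02).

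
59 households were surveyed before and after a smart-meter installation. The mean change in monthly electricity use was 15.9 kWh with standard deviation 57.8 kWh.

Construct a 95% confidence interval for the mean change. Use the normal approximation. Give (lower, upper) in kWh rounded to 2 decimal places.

(1.15, 30.65)

Paired design: SE = s_d/√n = 57.8/√59 = 7.5249.
z* = 1.960; margin of error = 1.960 × 7.5249 = 14.7488.
15.9 ± 14.7488 → (1.15, 30.65).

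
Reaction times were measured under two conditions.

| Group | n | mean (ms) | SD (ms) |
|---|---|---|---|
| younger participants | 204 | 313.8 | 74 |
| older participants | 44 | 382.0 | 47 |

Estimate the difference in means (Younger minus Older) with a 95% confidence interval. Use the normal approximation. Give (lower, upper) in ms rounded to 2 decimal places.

Per-group SEs: s₁/√n₁ = 74/√204 = 5.1810, s₂/√n₂ = 47/√44 = 7.0855.
Unpooled SE of the difference: √(26.842761 + 50.20431025) = 8.7776.
Margin of error = z* · SE = 1.960 × 8.7776 = 17.2041.
x̄₁ − x̄₂ = 313.8 − 382.0 = -68.2000.
CI: -68.2000 ± 17.2041 = (-85.40, -51.00).

(-85.40, -51.00)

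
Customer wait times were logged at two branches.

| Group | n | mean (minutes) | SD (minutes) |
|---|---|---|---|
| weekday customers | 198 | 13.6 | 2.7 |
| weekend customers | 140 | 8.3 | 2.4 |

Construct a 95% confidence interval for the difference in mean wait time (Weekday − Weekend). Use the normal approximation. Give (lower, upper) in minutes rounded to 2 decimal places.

Standard errors of each mean: 2.7/√198 = 0.1919 and 2.4/√140 = 0.2028.
SE(x̄₁ − x̄₂) = √(0.1919² + 0.2028²) = 0.2792 for independent samples with unequal variances.
With z* = 1.960, the margin is 1.960 × 0.2792 = 0.5472.
x̄₁ − x̄₂ = 13.6 − 8.3 = 5.3000; the interval is 5.3000 ± 0.5472 = (4.75, 5.85).

(4.75, 5.85)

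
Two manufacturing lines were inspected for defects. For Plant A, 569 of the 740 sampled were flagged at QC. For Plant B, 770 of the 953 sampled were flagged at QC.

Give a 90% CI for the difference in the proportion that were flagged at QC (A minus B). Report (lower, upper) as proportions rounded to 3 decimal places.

(-0.072, -0.006)

First, p̂₁ = 569/740 = 0.7689; p̂₂ = 770/953 = 0.8080.
The two standard errors are √(0.7689×0.2311/740) = 0.01550 and √(0.8080×0.1920/953) = 0.01276.
Because the samples are independent, SE_diff = √(0.01550² + 0.01276²) = 0.02008.
Using z* = 1.645 for 90%, ME = 1.645 × 0.02008 = 0.03303.
p̂₁ − p̂₂ = -0.0391; interval -0.0391 ± 0.03303 gives (-0.072, -0.006).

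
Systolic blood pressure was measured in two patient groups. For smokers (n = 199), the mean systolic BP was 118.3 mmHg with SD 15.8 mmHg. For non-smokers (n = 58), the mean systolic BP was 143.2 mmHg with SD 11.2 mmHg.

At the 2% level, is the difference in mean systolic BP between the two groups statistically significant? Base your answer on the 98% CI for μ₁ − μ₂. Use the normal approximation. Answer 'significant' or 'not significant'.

Standard errors of each mean: 15.8/√199 = 1.1200 and 11.2/√58 = 1.4706.
SE(x̄₁ − x̄₂) = √(1.1200² + 1.4706²) = 1.8485 for independent samples with unequal variances.
With z* = 2.326, the margin is 2.326 × 1.8485 = 4.2996.
x̄₁ − x̄₂ = 118.3 − 143.2 = -24.9000; the interval is -24.9000 ± 4.2996 = (-29.1996, -20.6004).
The interval (-29.1996, -20.6004) does not contain 0, so the difference is significant.

significant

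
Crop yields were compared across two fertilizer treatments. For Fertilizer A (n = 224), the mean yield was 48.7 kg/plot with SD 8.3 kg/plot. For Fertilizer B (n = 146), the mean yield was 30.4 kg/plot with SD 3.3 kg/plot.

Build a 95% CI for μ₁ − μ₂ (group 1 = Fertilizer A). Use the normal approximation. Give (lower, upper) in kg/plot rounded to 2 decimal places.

Standard errors of each mean: 8.3/√224 = 0.5546 and 3.3/√146 = 0.2731.
SE(x̄₁ − x̄₂) = √(0.5546² + 0.2731²) = 0.6182 for independent samples with unequal variances.
With z* = 1.960, the margin is 1.960 × 0.6182 = 1.2117.
x̄₁ − x̄₂ = 48.7 − 30.4 = 18.3000; the interval is 18.3000 ± 1.2117 = (17.09, 19.51).

(17.09, 19.51)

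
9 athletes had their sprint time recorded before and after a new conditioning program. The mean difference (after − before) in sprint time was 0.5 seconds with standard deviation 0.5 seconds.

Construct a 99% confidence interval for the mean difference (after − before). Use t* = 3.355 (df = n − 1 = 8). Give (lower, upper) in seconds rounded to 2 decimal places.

(-0.06, 1.06)

Paired design: SE = s_d/√n = 0.5/√9 = 0.1667.
t* = 3.355; margin of error = 3.355 × 0.1667 = 0.5593.
0.5 ± 0.5593 → (-0.06, 1.06).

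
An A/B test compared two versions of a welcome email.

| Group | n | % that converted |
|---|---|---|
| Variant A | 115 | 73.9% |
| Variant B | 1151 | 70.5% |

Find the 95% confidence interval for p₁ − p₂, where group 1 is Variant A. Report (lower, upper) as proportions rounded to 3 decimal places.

The two standard errors are √(0.7390×0.2610/115) = 0.04095 and √(0.7050×0.2950/1151) = 0.01344.
Because the samples are independent, SE_diff = √(0.04095² + 0.01344²) = 0.04310.
Using z* = 1.960 for 95%, ME = 1.960 × 0.04310 = 0.08448.
p̂₁ − p̂₂ = 0.0340; interval 0.0340 ± 0.08448 gives (-0.050, 0.118).

(-0.050, 0.118)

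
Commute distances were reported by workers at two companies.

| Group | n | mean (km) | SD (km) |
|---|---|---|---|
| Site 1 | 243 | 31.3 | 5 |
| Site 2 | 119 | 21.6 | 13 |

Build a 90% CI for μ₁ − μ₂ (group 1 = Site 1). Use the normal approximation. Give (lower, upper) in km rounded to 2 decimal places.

(7.67, 11.73)

Standard errors of each mean: 5/√243 = 0.3208 and 13/√119 = 1.1917.
SE(x̄₁ − x̄₂) = √(0.3208² + 1.1917²) = 1.2341 for independent samples with unequal variances.
With z* = 1.645, the margin is 1.645 × 1.2341 = 2.0301.
x̄₁ − x̄₂ = 31.3 − 21.6 = 9.7000; the interval is 9.7000 ± 2.0301 = (7.67, 11.73).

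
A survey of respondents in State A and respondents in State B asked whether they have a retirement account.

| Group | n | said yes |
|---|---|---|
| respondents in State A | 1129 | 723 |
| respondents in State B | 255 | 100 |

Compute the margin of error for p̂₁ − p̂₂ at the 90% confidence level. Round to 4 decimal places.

p̂₁ = 723/1129 = 0.6404 and p̂₂ = 100/255 = 0.3922.
SE₁ = √(p̂₁(1−p̂₁)/n₁) = √(0.6404·0.3596/1129) = 0.01428; SE₂ = √(0.3922·0.6078/255) = 0.03057.
Independent samples: SE of the difference = √(SE₁² + SE₂²) = √(0.0002039184 + 0.0009345249) = 0.03374.
z* for 90% confidence is 1.645, so the margin of error is 1.645 × 0.03374 = 0.05550.

0.0555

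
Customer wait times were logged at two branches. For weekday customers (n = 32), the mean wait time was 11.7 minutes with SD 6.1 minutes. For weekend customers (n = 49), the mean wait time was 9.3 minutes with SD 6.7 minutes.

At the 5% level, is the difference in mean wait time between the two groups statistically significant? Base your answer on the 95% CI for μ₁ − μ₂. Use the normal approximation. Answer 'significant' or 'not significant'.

SE₁ = s₁/√n₁ = 6.1/√32 = 1.0783; SE₂ = 6.7/√49 = 0.9571.
Independent samples, unequal variances: SE_diff = √(SE₁² + SE₂²) = √(1.16273089 + 0.91604041) = 1.4418.
z* = 1.960, so margin of error = 1.960 × 1.4418 = 2.8259.
Difference in means = 11.7 − 9.3 = 2.4000.
2.4000 ± 2.8259 → (-0.4259, 5.2259).
The interval (-0.4259, 5.2259) contains 0, so the difference is not significant.

not significant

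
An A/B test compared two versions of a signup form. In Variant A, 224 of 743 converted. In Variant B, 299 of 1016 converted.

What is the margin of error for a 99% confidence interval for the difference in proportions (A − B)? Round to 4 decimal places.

0.0569

Sample proportions: 224/743 = 0.3015, 299/1016 = 0.2943.
Each SE is √(p̂(1−p̂)/n): √(0.3015·0.6985/743) = 0.01684 and √(0.2943·0.7057/1016) = 0.01430.
SE(p̂₁ − p̂₂) = √(SE₁² + SE₂²) = √(0.0002835856 + 0.00020449) = 0.02209, since the two samples are independent.
At 99% confidence z* = 2.576; margin = 2.576 × 0.02209 = 0.05690.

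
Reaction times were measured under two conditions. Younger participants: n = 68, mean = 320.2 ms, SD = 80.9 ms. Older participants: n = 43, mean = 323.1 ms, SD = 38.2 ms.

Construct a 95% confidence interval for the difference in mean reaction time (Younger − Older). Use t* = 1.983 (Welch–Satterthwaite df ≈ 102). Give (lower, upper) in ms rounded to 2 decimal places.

SE₁ = s₁/√n₁ = 80.9/√68 = 9.8106; SE₂ = 38.2/√43 = 5.8254.
Independent samples, unequal variances: SE_diff = √(SE₁² + SE₂²) = √(96.24787236 + 33.93528516) = 11.4098.
t* = 1.983, so margin of error = 1.983 × 11.4098 = 22.6256.
Difference in means = 320.2 − 323.1 = -2.9000.
-2.9000 ± 22.6256 → (-25.53, 19.73).

(-25.53, 19.73)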